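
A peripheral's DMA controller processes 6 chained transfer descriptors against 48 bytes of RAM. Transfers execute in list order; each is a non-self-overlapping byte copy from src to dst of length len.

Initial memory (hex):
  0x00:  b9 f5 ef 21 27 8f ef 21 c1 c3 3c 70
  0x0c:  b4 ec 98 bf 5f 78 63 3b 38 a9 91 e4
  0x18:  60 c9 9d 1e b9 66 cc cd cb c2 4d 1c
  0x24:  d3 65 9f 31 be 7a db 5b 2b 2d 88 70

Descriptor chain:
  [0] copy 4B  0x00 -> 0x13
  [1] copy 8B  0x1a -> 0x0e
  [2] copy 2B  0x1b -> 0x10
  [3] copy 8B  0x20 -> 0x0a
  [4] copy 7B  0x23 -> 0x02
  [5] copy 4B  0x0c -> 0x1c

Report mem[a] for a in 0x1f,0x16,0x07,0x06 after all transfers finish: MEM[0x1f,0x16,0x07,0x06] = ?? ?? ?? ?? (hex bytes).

D0: mem[0x13..0x16] <- [b9 f5 ef 21]
D1: mem[0x0e..0x15] <- [9d 1e b9 66 cc cd cb c2]
D2: mem[0x10..0x11] <- [1e b9]
D3: mem[0x0a..0x11] <- [cb c2 4d 1c d3 65 9f 31]
D4: mem[0x02..0x08] <- [1c d3 65 9f 31 be 7a]
D5: mem[0x1c..0x1f] <- [4d 1c d3 65]
query mem[0x1f]=0x65, mem[0x16]=0x21, mem[0x07]=0xbe, mem[0x06]=0x31

MEM[0x1f,0x16,0x07,0x06] = 65 21 be 31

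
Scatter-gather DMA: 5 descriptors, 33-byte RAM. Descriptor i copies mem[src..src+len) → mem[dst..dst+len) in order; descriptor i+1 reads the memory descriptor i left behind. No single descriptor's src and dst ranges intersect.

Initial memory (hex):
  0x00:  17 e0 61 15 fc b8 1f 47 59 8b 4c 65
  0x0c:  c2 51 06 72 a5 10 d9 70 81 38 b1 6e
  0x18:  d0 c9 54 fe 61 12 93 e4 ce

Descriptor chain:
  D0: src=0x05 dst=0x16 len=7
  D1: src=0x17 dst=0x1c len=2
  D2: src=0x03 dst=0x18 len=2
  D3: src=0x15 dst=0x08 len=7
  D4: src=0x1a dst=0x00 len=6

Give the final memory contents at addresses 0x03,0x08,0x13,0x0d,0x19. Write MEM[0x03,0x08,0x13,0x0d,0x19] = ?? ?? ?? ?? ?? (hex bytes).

D0: mem[0x16..0x1c] <- [b8 1f 47 59 8b 4c 65]
D1: mem[0x1c..0x1d] <- [1f 47]
D2: mem[0x18..0x19] <- [15 fc]
D3: mem[0x08..0x0e] <- [38 b8 1f 15 fc 8b 4c]
D4: mem[0x00..0x05] <- [8b 4c 1f 47 93 e4]
query mem[0x03]=0x47, mem[0x08]=0x38, mem[0x13]=0x70, mem[0x0d]=0x8b, mem[0x19]=0xfc

MEM[0x03,0x08,0x13,0x0d,0x19] = 47 38 70 8b fc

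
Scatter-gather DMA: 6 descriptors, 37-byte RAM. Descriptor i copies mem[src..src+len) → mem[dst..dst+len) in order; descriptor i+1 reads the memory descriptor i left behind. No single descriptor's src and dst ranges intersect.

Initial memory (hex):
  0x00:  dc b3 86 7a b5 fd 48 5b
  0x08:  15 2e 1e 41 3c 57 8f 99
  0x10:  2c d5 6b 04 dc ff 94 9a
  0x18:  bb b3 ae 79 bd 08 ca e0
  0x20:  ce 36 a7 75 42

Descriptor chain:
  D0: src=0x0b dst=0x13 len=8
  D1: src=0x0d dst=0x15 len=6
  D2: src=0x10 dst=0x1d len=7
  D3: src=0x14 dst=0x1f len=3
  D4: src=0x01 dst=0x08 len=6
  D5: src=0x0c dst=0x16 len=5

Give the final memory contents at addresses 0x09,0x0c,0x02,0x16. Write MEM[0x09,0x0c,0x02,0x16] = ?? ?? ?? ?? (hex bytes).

MEM[0x09,0x0c,0x02,0x16] = 86 fd 86 fd

#0 dst[0x13+8] := {0x41,0x3c,0x57,0x8f,0x99,0x2c,0xd5,0x6b}
#1 dst[0x15+6] := {0x57,0x8f,0x99,0x2c,0xd5,0x6b}
#2 dst[0x1d+7] := {0x2c,0xd5,0x6b,0x41,0x3c,0x57,0x8f}
#3 dst[0x1f+3] := {0x3c,0x57,0x8f}
#4 dst[0x08+6] := {0xb3,0x86,0x7a,0xb5,0xfd,0x48}
#5 dst[0x16+5] := {0xfd,0x48,0x8f,0x99,0x2c}
query mem[0x09]=0x86, mem[0x0c]=0xfd, mem[0x02]=0x86, mem[0x16]=0xfd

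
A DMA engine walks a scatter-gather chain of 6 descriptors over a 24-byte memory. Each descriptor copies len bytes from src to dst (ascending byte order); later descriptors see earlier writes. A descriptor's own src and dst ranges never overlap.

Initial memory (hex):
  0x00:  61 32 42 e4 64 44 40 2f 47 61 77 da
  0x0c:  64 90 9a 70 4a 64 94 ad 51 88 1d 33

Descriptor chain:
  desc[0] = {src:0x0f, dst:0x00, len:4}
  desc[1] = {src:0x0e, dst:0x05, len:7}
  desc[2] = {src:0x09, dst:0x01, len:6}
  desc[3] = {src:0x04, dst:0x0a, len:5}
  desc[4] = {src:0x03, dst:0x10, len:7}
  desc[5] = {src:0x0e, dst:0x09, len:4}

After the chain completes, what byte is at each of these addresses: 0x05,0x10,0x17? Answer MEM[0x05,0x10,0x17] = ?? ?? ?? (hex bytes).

MEM[0x05,0x10,0x17] = 90 51 33

  after D0: wrote 4B at 0x00 = 704a6494
  after D1: wrote 7B at 0x05 = 9a704a6494ad51
  after D2: wrote 6B at 0x01 = 94ad5164909a
  after D3: wrote 5B at 0x0a = 64909a4a64
  after D4: wrote 7B at 0x10 = 5164909a4a6494
  after D5: wrote 4B at 0x09 = 64705164
query mem[0x05]=0x90, mem[0x10]=0x51, mem[0x17]=0x33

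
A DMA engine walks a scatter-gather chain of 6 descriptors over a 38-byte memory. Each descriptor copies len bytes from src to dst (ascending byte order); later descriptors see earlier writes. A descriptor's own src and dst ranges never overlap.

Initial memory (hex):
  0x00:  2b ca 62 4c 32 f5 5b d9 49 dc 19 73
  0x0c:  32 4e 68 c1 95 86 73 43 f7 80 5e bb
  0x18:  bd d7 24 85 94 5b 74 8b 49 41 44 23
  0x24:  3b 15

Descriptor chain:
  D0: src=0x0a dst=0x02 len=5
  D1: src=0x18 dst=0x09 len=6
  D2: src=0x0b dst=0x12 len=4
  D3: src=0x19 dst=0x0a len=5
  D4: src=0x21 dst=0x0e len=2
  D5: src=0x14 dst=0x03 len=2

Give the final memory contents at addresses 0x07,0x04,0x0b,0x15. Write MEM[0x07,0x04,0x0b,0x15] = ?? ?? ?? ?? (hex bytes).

[0] 0x0a->0x02 len=5 : 19 73 32 4e 68
[1] 0x18->0x09 len=6 : bd d7 24 85 94 5b
[2] 0x0b->0x12 len=4 : 24 85 94 5b
[3] 0x19->0x0a len=5 : d7 24 85 94 5b
[4] 0x21->0x0e len=2 : 41 44
[5] 0x14->0x03 len=2 : 94 5b
query mem[0x07]=0xd9, mem[0x04]=0x5b, mem[0x0b]=0x24, mem[0x15]=0x5b

MEM[0x07,0x04,0x0b,0x15] = d9 5b 24 5b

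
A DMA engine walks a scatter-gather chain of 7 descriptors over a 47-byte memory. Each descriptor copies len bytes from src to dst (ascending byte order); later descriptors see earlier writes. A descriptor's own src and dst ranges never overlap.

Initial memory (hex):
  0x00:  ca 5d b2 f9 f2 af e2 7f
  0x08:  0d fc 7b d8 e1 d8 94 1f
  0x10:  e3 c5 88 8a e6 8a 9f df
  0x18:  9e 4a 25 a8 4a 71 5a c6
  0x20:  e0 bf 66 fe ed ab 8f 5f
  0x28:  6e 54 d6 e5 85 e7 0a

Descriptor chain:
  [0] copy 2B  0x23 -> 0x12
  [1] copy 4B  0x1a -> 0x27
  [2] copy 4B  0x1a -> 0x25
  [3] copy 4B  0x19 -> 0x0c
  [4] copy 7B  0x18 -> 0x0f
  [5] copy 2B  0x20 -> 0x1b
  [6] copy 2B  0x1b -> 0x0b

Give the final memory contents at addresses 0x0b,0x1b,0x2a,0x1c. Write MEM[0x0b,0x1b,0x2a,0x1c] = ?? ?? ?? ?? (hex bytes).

MEM[0x0b,0x1b,0x2a,0x1c] = e0 e0 71 bf

  after D0: wrote 2B at 0x12 = feed
  after D1: wrote 4B at 0x27 = 25a84a71
  after D2: wrote 4B at 0x25 = 25a84a71
  after D3: wrote 4B at 0x0c = 4a25a84a
  after D4: wrote 7B at 0x0f = 9e4a25a84a715a
  after D5: wrote 2B at 0x1b = e0bf
  after D6: wrote 2B at 0x0b = e0bf
query mem[0x0b]=0xe0, mem[0x1b]=0xe0, mem[0x2a]=0x71, mem[0x1c]=0xbf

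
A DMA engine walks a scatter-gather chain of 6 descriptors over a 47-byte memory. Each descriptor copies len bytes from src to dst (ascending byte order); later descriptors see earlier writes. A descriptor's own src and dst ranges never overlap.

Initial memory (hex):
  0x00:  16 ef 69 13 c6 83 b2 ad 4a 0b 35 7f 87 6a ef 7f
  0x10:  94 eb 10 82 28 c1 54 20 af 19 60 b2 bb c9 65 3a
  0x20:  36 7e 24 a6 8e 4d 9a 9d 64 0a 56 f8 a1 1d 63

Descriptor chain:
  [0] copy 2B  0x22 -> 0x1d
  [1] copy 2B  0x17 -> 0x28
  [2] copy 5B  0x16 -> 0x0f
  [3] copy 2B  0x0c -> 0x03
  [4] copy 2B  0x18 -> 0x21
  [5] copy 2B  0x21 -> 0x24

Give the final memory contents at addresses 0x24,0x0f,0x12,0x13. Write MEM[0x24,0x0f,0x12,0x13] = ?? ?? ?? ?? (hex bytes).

MEM[0x24,0x0f,0x12,0x13] = af 54 19 60

  after D0: wrote 2B at 0x1d = 24a6
  after D1: wrote 2B at 0x28 = 20af
  after D2: wrote 5B at 0x0f = 5420af1960
  after D3: wrote 2B at 0x03 = 876a
  after D4: wrote 2B at 0x21 = af19
  after D5: wrote 2B at 0x24 = af19
query mem[0x24]=0xaf, mem[0x0f]=0x54, mem[0x12]=0x19, mem[0x13]=0x60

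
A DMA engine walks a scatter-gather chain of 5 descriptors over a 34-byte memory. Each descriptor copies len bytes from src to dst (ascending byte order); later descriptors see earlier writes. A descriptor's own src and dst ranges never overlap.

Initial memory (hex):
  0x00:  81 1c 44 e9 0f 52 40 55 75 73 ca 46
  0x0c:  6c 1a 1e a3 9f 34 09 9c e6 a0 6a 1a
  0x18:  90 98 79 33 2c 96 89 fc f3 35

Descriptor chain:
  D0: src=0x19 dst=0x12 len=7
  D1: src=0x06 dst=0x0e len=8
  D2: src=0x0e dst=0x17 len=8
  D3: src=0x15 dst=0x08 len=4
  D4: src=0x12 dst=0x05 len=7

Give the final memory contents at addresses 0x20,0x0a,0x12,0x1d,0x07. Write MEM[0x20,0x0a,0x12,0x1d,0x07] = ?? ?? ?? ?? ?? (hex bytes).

MEM[0x20,0x0a,0x12,0x1d,0x07] = f3 40 ca 6c 6c

[0] 0x19->0x12 len=7 : 98 79 33 2c 96 89 fc
[1] 0x06->0x0e len=8 : 40 55 75 73 ca 46 6c 1a
[2] 0x0e->0x17 len=8 : 40 55 75 73 ca 46 6c 1a
[3] 0x15->0x08 len=4 : 1a 96 40 55
[4] 0x12->0x05 len=7 : ca 46 6c 1a 96 40 55
query mem[0x20]=0xf3, mem[0x0a]=0x40, mem[0x12]=0xca, mem[0x1d]=0x6c, mem[0x07]=0x6c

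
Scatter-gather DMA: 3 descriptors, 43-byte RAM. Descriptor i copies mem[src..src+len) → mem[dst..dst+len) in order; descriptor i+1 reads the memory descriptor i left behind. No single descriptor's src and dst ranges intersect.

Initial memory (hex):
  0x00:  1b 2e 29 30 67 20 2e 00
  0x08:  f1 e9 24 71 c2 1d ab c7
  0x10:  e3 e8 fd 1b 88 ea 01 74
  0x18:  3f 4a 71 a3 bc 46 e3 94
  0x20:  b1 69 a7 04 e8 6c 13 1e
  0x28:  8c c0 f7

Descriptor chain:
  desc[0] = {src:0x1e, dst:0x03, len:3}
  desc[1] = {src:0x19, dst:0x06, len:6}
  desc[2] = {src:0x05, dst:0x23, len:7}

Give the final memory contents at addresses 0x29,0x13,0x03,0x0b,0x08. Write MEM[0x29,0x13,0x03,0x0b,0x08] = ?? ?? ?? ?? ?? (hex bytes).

  after D0: wrote 3B at 0x03 = e394b1
  after D1: wrote 6B at 0x06 = 4a71a3bc46e3
  after D2: wrote 7B at 0x23 = b14a71a3bc46e3
query mem[0x29]=0xe3, mem[0x13]=0x1b, mem[0x03]=0xe3, mem[0x0b]=0xe3, mem[0x08]=0xa3

MEM[0x29,0x13,0x03,0x0b,0x08] = e3 1b e3 e3 a3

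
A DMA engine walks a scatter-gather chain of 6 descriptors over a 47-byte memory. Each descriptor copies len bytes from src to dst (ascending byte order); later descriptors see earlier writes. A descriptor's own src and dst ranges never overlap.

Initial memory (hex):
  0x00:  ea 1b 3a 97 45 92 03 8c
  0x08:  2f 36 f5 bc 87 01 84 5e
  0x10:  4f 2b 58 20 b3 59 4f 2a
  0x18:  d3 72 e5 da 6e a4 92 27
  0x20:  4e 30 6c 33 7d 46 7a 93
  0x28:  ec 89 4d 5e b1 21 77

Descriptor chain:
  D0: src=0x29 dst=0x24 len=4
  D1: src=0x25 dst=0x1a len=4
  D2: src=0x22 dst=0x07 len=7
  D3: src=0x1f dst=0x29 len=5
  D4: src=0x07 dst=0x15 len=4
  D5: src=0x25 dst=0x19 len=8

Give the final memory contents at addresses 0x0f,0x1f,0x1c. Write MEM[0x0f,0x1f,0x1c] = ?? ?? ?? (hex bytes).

  after D0: wrote 4B at 0x24 = 894d5eb1
  after D1: wrote 4B at 0x1a = 4d5eb1ec
  after D2: wrote 7B at 0x07 = 6c33894d5eb1ec
  after D3: wrote 5B at 0x29 = 274e306c33
  after D4: wrote 4B at 0x15 = 6c33894d
  after D5: wrote 8B at 0x19 = 4d5eb1ec274e306c
query mem[0x0f]=0x5e, mem[0x1f]=0x30, mem[0x1c]=0xec

MEM[0x0f,0x1f,0x1c] = 5e 30 ec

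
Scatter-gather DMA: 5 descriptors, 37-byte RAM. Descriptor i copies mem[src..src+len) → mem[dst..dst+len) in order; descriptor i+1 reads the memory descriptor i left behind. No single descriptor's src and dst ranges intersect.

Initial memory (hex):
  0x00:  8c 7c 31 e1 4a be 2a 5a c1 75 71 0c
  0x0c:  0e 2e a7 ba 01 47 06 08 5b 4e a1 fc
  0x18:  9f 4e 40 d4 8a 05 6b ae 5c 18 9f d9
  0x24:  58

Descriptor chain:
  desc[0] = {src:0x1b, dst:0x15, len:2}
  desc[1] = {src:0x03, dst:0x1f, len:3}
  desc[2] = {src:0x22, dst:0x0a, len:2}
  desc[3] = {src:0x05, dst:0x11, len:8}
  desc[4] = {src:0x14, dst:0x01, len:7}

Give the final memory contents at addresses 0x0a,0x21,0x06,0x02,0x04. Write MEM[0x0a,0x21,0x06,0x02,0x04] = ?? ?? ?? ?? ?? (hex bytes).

  after D0: wrote 2B at 0x15 = d48a
  after D1: wrote 3B at 0x1f = e14abe
  after D2: wrote 2B at 0x0a = 9fd9
  after D3: wrote 8B at 0x11 = be2a5ac1759fd90e
  after D4: wrote 7B at 0x01 = c1759fd90e4e40
query mem[0x0a]=0x9f, mem[0x21]=0xbe, mem[0x06]=0x4e, mem[0x02]=0x75, mem[0x04]=0xd9

MEM[0x0a,0x21,0x06,0x02,0x04] = 9f be 4e 75 d9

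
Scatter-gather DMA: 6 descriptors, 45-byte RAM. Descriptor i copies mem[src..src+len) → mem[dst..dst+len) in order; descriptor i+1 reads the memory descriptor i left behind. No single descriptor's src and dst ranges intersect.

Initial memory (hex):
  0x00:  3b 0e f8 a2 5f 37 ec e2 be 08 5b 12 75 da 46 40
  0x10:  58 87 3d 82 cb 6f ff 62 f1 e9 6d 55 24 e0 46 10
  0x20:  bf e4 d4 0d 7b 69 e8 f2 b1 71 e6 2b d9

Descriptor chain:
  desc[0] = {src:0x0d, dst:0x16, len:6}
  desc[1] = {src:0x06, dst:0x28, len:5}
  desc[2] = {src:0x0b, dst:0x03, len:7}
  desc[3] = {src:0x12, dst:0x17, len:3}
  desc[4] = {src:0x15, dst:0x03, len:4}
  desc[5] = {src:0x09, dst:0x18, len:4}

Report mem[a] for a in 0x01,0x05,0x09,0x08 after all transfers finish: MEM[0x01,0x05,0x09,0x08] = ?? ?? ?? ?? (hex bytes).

MEM[0x01,0x05,0x09,0x08] = 0e 3d 87 58

[0] 0x0d->0x16 len=6 : da 46 40 58 87 3d
[1] 0x06->0x28 len=5 : ec e2 be 08 5b
[2] 0x0b->0x03 len=7 : 12 75 da 46 40 58 87
[3] 0x12->0x17 len=3 : 3d 82 cb
[4] 0x15->0x03 len=4 : 6f da 3d 82
[5] 0x09->0x18 len=4 : 87 5b 12 75
query mem[0x01]=0x0e, mem[0x05]=0x3d, mem[0x09]=0x87, mem[0x08]=0x58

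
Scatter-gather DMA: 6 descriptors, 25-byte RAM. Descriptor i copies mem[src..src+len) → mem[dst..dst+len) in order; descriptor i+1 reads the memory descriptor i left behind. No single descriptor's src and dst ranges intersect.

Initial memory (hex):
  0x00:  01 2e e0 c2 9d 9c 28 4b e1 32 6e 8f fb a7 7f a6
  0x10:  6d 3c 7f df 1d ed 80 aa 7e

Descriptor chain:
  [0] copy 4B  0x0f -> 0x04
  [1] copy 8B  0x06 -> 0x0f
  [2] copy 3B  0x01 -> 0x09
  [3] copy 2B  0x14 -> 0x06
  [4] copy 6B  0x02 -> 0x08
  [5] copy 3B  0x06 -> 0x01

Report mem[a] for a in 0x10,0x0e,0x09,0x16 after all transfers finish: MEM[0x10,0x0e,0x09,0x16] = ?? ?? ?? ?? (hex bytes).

  after D0: wrote 4B at 0x04 = a66d3c7f
  after D1: wrote 8B at 0x0f = 3c7fe1326e8ffba7
  after D2: wrote 3B at 0x09 = 2ee0c2
  after D3: wrote 2B at 0x06 = 8ffb
  after D4: wrote 6B at 0x08 = e0c2a66d8ffb
  after D5: wrote 3B at 0x01 = 8ffbe0
query mem[0x10]=0x7f, mem[0x0e]=0x7f, mem[0x09]=0xc2, mem[0x16]=0xa7

MEM[0x10,0x0e,0x09,0x16] = 7f 7f c2 a7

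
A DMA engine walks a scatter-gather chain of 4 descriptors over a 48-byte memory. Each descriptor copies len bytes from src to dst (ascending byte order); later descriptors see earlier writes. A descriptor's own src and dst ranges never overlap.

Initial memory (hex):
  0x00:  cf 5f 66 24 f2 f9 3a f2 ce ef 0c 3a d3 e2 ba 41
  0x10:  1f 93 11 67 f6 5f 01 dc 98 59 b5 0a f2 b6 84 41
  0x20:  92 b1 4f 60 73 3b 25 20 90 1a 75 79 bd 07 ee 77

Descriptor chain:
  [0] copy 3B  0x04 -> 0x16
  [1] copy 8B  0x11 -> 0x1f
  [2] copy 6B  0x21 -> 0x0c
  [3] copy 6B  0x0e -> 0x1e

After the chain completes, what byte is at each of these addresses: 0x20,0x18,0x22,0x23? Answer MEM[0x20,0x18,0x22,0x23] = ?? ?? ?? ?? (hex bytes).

MEM[0x20,0x18,0x22,0x23] = f9 3a 11 67

  after D0: wrote 3B at 0x16 = f2f93a
  after D1: wrote 8B at 0x1f = 931167f65ff2f93a
  after D2: wrote 6B at 0x0c = 67f65ff2f93a
  after D3: wrote 6B at 0x1e = 5ff2f93a1167
query mem[0x20]=0xf9, mem[0x18]=0x3a, mem[0x22]=0x11, mem[0x23]=0x67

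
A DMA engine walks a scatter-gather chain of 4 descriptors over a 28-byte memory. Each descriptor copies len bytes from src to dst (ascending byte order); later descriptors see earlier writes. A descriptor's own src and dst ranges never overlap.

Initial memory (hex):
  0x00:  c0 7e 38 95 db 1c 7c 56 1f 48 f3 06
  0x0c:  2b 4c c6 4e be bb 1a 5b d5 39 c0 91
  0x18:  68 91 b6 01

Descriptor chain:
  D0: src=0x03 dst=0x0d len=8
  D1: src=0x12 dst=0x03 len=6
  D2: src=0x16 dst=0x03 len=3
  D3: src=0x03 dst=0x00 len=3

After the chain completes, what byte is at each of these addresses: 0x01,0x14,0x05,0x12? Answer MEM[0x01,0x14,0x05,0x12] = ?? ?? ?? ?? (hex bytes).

MEM[0x01,0x14,0x05,0x12] = 91 f3 68 1f

[0] 0x03->0x0d len=8 : 95 db 1c 7c 56 1f 48 f3
[1] 0x12->0x03 len=6 : 1f 48 f3 39 c0 91
[2] 0x16->0x03 len=3 : c0 91 68
[3] 0x03->0x00 len=3 : c0 91 68
query mem[0x01]=0x91, mem[0x14]=0xf3, mem[0x05]=0x68, mem[0x12]=0x1f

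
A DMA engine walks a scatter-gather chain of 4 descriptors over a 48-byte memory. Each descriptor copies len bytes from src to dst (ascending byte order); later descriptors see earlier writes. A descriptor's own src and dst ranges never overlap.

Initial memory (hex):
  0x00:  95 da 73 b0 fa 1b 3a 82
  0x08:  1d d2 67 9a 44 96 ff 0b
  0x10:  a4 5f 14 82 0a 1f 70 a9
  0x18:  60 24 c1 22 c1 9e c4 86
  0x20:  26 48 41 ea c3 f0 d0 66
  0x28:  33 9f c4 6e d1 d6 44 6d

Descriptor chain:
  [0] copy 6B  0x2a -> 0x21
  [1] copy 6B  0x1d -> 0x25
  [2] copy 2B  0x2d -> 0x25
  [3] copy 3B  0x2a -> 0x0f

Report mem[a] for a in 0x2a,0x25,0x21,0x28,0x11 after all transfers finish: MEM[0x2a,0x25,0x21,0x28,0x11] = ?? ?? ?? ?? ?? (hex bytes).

[0] 0x2a->0x21 len=6 : c4 6e d1 d6 44 6d
[1] 0x1d->0x25 len=6 : 9e c4 86 26 c4 6e
[2] 0x2d->0x25 len=2 : d6 44
[3] 0x2a->0x0f len=3 : 6e 6e d1
query mem[0x2a]=0x6e, mem[0x25]=0xd6, mem[0x21]=0xc4, mem[0x28]=0x26, mem[0x11]=0xd1

MEM[0x2a,0x25,0x21,0x28,0x11] = 6e d6 c4 26 d1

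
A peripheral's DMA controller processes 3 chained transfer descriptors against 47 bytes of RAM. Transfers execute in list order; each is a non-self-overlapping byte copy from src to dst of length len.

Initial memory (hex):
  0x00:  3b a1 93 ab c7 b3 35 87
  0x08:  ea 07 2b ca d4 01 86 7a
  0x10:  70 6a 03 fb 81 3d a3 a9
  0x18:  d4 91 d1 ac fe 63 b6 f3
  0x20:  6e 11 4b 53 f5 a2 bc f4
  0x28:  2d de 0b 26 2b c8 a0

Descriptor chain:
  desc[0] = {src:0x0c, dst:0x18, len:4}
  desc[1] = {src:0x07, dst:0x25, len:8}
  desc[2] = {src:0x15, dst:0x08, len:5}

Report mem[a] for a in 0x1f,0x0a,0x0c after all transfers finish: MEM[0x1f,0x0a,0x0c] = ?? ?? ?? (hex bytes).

MEM[0x1f,0x0a,0x0c] = f3 a9 01

D0: mem[0x18..0x1b] <- [d4 01 86 7a]
D1: mem[0x25..0x2c] <- [87 ea 07 2b ca d4 01 86]
D2: mem[0x08..0x0c] <- [3d a3 a9 d4 01]
query mem[0x1f]=0xf3, mem[0x0a]=0xa9, mem[0x0c]=0x01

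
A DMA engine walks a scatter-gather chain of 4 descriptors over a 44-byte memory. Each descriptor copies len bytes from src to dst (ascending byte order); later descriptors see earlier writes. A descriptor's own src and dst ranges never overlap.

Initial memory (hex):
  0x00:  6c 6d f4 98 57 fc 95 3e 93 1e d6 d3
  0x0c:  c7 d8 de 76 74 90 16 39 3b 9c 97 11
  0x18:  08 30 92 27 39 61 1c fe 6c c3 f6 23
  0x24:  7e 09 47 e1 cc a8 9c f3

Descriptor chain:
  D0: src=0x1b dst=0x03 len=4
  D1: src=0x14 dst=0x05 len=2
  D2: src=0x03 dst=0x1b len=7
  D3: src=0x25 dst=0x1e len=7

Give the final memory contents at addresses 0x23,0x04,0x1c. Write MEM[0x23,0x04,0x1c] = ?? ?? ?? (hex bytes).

[0] 0x1b->0x03 len=4 : 27 39 61 1c
[1] 0x14->0x05 len=2 : 3b 9c
[2] 0x03->0x1b len=7 : 27 39 3b 9c 3e 93 1e
[3] 0x25->0x1e len=7 : 09 47 e1 cc a8 9c f3
query mem[0x23]=0x9c, mem[0x04]=0x39, mem[0x1c]=0x39

MEM[0x23,0x04,0x1c] = 9c 39 39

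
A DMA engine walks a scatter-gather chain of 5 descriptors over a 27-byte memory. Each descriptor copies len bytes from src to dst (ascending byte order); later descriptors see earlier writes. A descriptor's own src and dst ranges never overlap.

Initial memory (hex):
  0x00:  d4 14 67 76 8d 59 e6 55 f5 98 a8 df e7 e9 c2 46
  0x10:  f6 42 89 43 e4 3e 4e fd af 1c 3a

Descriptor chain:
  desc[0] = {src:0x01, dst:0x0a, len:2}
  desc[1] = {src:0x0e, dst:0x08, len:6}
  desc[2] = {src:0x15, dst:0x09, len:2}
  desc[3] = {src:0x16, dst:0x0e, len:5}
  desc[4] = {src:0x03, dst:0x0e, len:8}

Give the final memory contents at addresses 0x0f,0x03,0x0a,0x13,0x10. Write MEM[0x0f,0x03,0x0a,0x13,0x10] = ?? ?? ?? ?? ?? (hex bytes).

D0: mem[0x0a..0x0b] <- [14 67]
D1: mem[0x08..0x0d] <- [c2 46 f6 42 89 43]
D2: mem[0x09..0x0a] <- [3e 4e]
D3: mem[0x0e..0x12] <- [4e fd af 1c 3a]
D4: mem[0x0e..0x15] <- [76 8d 59 e6 55 c2 3e 4e]
query mem[0x0f]=0x8d, mem[0x03]=0x76, mem[0x0a]=0x4e, mem[0x13]=0xc2, mem[0x10]=0x59

MEM[0x0f,0x03,0x0a,0x13,0x10] = 8d 76 4e c2 59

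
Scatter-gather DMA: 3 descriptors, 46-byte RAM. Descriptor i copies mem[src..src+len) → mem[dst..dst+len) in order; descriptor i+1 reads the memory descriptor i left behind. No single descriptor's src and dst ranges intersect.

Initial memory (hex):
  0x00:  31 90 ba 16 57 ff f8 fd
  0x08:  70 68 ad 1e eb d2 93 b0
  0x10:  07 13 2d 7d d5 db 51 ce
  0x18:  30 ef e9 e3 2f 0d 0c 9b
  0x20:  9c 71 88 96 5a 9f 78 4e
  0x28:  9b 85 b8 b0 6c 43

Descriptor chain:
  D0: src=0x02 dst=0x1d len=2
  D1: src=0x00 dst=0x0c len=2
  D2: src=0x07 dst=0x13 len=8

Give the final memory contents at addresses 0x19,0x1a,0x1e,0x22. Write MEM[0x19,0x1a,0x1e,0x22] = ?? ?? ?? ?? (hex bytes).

#0 dst[0x1d+2] := {0xba,0x16}
#1 dst[0x0c+2] := {0x31,0x90}
#2 dst[0x13+8] := {0xfd,0x70,0x68,0xad,0x1e,0x31,0x90,0x93}
query mem[0x19]=0x90, mem[0x1a]=0x93, mem[0x1e]=0x16, mem[0x22]=0x88

MEM[0x19,0x1a,0x1e,0x22] = 90 93 16 88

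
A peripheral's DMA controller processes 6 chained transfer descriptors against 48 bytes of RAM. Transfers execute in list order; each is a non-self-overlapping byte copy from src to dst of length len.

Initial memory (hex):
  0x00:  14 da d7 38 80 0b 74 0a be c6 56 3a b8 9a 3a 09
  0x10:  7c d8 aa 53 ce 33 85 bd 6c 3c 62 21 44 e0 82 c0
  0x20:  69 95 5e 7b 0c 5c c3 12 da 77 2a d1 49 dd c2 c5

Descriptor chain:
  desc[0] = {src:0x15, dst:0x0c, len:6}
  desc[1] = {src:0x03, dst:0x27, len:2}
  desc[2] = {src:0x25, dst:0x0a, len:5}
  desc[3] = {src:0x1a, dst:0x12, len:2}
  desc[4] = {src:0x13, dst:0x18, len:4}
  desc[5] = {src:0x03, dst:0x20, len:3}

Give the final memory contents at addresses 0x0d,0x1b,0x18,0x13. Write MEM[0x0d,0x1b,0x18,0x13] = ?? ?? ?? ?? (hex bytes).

MEM[0x0d,0x1b,0x18,0x13] = 80 85 21 21

D0: mem[0x0c..0x11] <- [33 85 bd 6c 3c 62]
D1: mem[0x27..0x28] <- [38 80]
D2: mem[0x0a..0x0e] <- [5c c3 38 80 77]
D3: mem[0x12..0x13] <- [62 21]
D4: mem[0x18..0x1b] <- [21 ce 33 85]
D5: mem[0x20..0x22] <- [38 80 0b]
query mem[0x0d]=0x80, mem[0x1b]=0x85, mem[0x18]=0x21, mem[0x13]=0x21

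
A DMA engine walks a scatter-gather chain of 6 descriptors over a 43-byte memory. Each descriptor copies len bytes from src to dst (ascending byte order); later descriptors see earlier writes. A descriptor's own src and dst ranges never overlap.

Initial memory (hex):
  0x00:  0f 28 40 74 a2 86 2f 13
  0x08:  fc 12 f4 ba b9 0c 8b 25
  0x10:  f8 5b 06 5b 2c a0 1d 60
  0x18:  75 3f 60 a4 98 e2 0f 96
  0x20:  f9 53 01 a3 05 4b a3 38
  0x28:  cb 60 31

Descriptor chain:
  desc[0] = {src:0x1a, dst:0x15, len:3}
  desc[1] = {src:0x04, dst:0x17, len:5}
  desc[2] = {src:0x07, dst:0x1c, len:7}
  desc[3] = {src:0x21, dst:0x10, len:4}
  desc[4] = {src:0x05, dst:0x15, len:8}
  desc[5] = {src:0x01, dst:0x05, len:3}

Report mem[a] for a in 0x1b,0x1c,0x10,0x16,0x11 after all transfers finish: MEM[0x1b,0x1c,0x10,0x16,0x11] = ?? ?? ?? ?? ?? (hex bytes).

D0: mem[0x15..0x17] <- [60 a4 98]
D1: mem[0x17..0x1b] <- [a2 86 2f 13 fc]
D2: mem[0x1c..0x22] <- [13 fc 12 f4 ba b9 0c]
D3: mem[0x10..0x13] <- [b9 0c a3 05]
D4: mem[0x15..0x1c] <- [86 2f 13 fc 12 f4 ba b9]
D5: mem[0x05..0x07] <- [28 40 74]
query mem[0x1b]=0xba, mem[0x1c]=0xb9, mem[0x10]=0xb9, mem[0x16]=0x2f, mem[0x11]=0x0c

MEM[0x1b,0x1c,0x10,0x16,0x11] = ba b9 b9 2f 0c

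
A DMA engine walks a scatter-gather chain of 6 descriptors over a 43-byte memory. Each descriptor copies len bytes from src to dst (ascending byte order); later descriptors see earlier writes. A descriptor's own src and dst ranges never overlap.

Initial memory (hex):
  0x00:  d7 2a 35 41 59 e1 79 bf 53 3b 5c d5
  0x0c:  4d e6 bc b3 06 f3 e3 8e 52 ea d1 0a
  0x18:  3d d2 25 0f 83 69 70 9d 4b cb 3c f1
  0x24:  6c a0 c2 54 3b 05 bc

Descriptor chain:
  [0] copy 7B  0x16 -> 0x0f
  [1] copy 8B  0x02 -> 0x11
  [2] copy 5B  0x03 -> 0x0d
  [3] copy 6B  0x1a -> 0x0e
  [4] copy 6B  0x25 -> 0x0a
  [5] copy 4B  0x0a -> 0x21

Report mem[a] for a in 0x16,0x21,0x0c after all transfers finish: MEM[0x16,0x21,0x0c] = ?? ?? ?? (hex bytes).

MEM[0x16,0x21,0x0c] = bf a0 54

D0: mem[0x0f..0x15] <- [d1 0a 3d d2 25 0f 83]
D1: mem[0x11..0x18] <- [35 41 59 e1 79 bf 53 3b]
D2: mem[0x0d..0x11] <- [41 59 e1 79 bf]
D3: mem[0x0e..0x13] <- [25 0f 83 69 70 9d]
D4: mem[0x0a..0x0f] <- [a0 c2 54 3b 05 bc]
D5: mem[0x21..0x24] <- [a0 c2 54 3b]
query mem[0x16]=0xbf, mem[0x21]=0xa0, mem[0x0c]=0x54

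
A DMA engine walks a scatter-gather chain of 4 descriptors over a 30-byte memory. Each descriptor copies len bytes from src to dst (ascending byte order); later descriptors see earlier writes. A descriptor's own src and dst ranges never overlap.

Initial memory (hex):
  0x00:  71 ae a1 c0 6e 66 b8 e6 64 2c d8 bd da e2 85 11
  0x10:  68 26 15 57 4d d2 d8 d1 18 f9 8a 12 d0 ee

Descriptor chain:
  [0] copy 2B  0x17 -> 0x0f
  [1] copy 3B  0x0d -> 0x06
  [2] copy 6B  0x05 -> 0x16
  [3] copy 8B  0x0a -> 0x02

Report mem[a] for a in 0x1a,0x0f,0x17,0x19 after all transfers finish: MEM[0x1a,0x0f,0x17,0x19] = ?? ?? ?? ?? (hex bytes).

#0 dst[0x0f+2] := {0xd1,0x18}
#1 dst[0x06+3] := {0xe2,0x85,0xd1}
#2 dst[0x16+6] := {0x66,0xe2,0x85,0xd1,0x2c,0xd8}
#3 dst[0x02+8] := {0xd8,0xbd,0xda,0xe2,0x85,0xd1,0x18,0x26}
query mem[0x1a]=0x2c, mem[0x0f]=0xd1, mem[0x17]=0xe2, mem[0x19]=0xd1

MEM[0x1a,0x0f,0x17,0x19] = 2c d1 e2 d1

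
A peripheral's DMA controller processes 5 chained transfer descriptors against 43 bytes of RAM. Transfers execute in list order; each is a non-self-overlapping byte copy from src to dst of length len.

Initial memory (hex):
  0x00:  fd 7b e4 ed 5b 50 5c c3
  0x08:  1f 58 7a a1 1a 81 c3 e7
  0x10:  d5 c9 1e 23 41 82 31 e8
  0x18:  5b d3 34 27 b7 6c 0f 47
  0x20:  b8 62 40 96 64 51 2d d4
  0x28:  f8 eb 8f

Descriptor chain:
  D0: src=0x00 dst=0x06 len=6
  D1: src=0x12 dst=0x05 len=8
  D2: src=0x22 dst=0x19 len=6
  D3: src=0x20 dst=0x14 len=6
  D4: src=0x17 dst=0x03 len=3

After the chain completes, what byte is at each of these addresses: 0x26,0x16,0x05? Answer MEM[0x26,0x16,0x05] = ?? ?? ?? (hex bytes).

MEM[0x26,0x16,0x05] = 2d 40 51

D0: mem[0x06..0x0b] <- [fd 7b e4 ed 5b 50]
D1: mem[0x05..0x0c] <- [1e 23 41 82 31 e8 5b d3]
D2: mem[0x19..0x1e] <- [40 96 64 51 2d d4]
D3: mem[0x14..0x19] <- [b8 62 40 96 64 51]
D4: mem[0x03..0x05] <- [96 64 51]
query mem[0x26]=0x2d, mem[0x16]=0x40, mem[0x05]=0x51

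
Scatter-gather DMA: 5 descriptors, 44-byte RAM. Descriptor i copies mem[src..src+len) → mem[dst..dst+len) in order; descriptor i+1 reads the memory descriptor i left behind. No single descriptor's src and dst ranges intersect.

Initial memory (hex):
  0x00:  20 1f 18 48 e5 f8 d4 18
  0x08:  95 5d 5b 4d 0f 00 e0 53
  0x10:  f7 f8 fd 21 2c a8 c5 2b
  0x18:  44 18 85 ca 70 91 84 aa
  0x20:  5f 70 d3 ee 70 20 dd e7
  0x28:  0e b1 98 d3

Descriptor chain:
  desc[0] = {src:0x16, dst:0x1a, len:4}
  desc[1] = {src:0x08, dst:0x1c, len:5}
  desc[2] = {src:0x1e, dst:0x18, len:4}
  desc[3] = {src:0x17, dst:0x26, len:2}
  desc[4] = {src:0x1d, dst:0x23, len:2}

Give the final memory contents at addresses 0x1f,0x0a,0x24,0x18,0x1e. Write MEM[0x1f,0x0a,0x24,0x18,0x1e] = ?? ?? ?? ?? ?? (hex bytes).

MEM[0x1f,0x0a,0x24,0x18,0x1e] = 4d 5b 5b 5b 5b

#0 dst[0x1a+4] := {0xc5,0x2b,0x44,0x18}
#1 dst[0x1c+5] := {0x95,0x5d,0x5b,0x4d,0x0f}
#2 dst[0x18+4] := {0x5b,0x4d,0x0f,0x70}
#3 dst[0x26+2] := {0x2b,0x5b}
#4 dst[0x23+2] := {0x5d,0x5b}
query mem[0x1f]=0x4d, mem[0x0a]=0x5b, mem[0x24]=0x5b, mem[0x18]=0x5b, mem[0x1e]=0x5b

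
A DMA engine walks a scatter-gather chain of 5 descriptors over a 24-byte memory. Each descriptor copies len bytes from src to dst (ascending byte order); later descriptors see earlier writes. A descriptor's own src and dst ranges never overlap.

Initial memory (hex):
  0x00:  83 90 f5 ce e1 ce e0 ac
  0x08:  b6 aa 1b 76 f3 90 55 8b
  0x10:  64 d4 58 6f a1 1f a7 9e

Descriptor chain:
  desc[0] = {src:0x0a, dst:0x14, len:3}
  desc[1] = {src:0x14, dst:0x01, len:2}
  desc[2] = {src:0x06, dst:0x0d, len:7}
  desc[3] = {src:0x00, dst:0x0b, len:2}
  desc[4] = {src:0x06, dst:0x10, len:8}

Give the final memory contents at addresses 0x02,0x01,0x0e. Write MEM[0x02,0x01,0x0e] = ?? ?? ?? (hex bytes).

  after D0: wrote 3B at 0x14 = 1b76f3
  after D1: wrote 2B at 0x01 = 1b76
  after D2: wrote 7B at 0x0d = e0acb6aa1b76f3
  after D3: wrote 2B at 0x0b = 831b
  after D4: wrote 8B at 0x10 = e0acb6aa1b831be0
query mem[0x02]=0x76, mem[0x01]=0x1b, mem[0x0e]=0xac

MEM[0x02,0x01,0x0e] = 76 1b ac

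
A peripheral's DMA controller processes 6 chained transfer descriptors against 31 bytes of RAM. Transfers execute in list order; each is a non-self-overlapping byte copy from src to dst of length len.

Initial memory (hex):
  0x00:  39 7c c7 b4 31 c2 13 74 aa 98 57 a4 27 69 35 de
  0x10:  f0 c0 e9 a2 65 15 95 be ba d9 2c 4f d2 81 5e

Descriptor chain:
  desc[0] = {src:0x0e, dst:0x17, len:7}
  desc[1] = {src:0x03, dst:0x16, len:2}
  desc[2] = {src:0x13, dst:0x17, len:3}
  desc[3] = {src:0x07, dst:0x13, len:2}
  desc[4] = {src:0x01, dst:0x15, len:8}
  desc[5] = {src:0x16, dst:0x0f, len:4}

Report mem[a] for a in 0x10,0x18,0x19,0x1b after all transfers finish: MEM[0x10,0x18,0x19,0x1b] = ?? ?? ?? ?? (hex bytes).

  after D0: wrote 7B at 0x17 = 35def0c0e9a265
  after D1: wrote 2B at 0x16 = b431
  after D2: wrote 3B at 0x17 = a26515
  after D3: wrote 2B at 0x13 = 74aa
  after D4: wrote 8B at 0x15 = 7cc7b431c21374aa
  after D5: wrote 4B at 0x0f = c7b431c2
query mem[0x10]=0xb4, mem[0x18]=0x31, mem[0x19]=0xc2, mem[0x1b]=0x74

MEM[0x10,0x18,0x19,0x1b] = b4 31 c2 74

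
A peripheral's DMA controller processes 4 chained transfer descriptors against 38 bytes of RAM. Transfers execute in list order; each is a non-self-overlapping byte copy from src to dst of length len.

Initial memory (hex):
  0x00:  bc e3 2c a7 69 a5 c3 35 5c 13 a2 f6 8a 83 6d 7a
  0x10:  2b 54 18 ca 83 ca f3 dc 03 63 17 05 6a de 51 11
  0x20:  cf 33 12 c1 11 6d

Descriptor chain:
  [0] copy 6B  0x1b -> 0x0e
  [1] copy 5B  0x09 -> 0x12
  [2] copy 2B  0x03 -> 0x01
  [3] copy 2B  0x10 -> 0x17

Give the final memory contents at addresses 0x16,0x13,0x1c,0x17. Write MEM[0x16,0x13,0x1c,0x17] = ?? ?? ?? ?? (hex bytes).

MEM[0x16,0x13,0x1c,0x17] = 83 a2 6a de

[0] 0x1b->0x0e len=6 : 05 6a de 51 11 cf
[1] 0x09->0x12 len=5 : 13 a2 f6 8a 83
[2] 0x03->0x01 len=2 : a7 69
[3] 0x10->0x17 len=2 : de 51
query mem[0x16]=0x83, mem[0x13]=0xa2, mem[0x1c]=0x6a, mem[0x17]=0xde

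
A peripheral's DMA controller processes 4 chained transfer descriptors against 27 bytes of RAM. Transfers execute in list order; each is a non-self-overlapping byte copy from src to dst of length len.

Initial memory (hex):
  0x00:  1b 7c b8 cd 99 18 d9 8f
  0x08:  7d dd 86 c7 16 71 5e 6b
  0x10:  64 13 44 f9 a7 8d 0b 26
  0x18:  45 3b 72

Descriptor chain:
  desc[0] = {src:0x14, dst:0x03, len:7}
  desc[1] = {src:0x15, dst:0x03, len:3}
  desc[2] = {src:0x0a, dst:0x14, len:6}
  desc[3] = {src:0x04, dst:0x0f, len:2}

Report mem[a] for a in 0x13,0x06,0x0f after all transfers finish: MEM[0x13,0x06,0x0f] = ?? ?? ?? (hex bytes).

[0] 0x14->0x03 len=7 : a7 8d 0b 26 45 3b 72
[1] 0x15->0x03 len=3 : 8d 0b 26
[2] 0x0a->0x14 len=6 : 86 c7 16 71 5e 6b
[3] 0x04->0x0f len=2 : 0b 26
query mem[0x13]=0xf9, mem[0x06]=0x26, mem[0x0f]=0x0b

MEM[0x13,0x06,0x0f] = f9 26 0b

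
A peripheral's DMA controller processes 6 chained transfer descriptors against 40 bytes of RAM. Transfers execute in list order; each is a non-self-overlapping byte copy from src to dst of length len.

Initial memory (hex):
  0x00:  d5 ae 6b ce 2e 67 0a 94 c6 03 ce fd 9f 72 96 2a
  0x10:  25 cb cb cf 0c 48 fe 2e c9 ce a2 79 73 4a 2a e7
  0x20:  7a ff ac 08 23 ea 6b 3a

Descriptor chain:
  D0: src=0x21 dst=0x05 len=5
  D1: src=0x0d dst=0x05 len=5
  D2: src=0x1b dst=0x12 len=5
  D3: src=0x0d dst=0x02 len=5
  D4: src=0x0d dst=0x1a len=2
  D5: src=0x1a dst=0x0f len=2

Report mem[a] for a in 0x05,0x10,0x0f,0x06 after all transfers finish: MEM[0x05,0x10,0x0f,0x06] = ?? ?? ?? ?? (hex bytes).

[0] 0x21->0x05 len=5 : ff ac 08 23 ea
[1] 0x0d->0x05 len=5 : 72 96 2a 25 cb
[2] 0x1b->0x12 len=5 : 79 73 4a 2a e7
[3] 0x0d->0x02 len=5 : 72 96 2a 25 cb
[4] 0x0d->0x1a len=2 : 72 96
[5] 0x1a->0x0f len=2 : 72 96
query mem[0x05]=0x25, mem[0x10]=0x96, mem[0x0f]=0x72, mem[0x06]=0xcb

MEM[0x05,0x10,0x0f,0x06] = 25 96 72 cb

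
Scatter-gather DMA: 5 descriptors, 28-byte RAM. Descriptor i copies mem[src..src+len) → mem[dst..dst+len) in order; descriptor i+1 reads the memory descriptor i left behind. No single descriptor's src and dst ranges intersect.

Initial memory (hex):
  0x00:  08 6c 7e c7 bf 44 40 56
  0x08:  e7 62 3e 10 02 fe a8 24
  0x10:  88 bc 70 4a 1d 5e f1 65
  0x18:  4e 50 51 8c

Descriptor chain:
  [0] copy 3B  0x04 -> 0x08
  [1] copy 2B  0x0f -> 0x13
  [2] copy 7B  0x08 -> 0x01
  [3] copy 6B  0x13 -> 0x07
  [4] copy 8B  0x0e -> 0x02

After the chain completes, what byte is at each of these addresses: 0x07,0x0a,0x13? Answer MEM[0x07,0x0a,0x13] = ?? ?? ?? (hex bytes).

MEM[0x07,0x0a,0x13] = 24 f1 24

D0: mem[0x08..0x0a] <- [bf 44 40]
D1: mem[0x13..0x14] <- [24 88]
D2: mem[0x01..0x07] <- [bf 44 40 10 02 fe a8]
D3: mem[0x07..0x0c] <- [24 88 5e f1 65 4e]
D4: mem[0x02..0x09] <- [a8 24 88 bc 70 24 88 5e]
query mem[0x07]=0x24, mem[0x0a]=0xf1, mem[0x13]=0x24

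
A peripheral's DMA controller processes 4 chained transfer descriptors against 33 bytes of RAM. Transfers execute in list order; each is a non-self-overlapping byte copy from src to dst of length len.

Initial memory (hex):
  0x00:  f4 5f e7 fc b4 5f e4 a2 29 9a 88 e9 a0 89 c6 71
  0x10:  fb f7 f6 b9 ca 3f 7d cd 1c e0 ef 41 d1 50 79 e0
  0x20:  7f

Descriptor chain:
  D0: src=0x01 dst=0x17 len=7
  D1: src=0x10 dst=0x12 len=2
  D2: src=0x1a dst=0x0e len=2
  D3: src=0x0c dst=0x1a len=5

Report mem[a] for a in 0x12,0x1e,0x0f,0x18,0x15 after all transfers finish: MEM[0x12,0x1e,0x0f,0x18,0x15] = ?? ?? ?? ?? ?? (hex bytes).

MEM[0x12,0x1e,0x0f,0x18,0x15] = fb fb 5f e7 3f

  after D0: wrote 7B at 0x17 = 5fe7fcb45fe4a2
  after D1: wrote 2B at 0x12 = fbf7
  after D2: wrote 2B at 0x0e = b45f
  after D3: wrote 5B at 0x1a = a089b45ffb
query mem[0x12]=0xfb, mem[0x1e]=0xfb, mem[0x0f]=0x5f, mem[0x18]=0xe7, mem[0x15]=0x3f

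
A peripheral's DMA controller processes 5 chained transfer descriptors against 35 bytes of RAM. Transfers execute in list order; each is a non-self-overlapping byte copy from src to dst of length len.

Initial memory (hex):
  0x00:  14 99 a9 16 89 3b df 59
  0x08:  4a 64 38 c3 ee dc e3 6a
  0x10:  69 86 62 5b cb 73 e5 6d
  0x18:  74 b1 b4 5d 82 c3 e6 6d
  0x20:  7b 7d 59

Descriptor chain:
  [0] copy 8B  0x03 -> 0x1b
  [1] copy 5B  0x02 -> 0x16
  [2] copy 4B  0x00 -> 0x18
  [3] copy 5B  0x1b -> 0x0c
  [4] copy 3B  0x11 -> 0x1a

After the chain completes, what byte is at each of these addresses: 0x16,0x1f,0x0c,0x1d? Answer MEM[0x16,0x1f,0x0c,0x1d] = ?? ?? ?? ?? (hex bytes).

MEM[0x16,0x1f,0x0c,0x1d] = a9 59 16 3b

  after D0: wrote 8B at 0x1b = 16893bdf594a6438
  after D1: wrote 5B at 0x16 = a916893bdf
  after D2: wrote 4B at 0x18 = 1499a916
  after D3: wrote 5B at 0x0c = 16893bdf59
  after D4: wrote 3B at 0x1a = 86625b
query mem[0x16]=0xa9, mem[0x1f]=0x59, mem[0x0c]=0x16, mem[0x1d]=0x3b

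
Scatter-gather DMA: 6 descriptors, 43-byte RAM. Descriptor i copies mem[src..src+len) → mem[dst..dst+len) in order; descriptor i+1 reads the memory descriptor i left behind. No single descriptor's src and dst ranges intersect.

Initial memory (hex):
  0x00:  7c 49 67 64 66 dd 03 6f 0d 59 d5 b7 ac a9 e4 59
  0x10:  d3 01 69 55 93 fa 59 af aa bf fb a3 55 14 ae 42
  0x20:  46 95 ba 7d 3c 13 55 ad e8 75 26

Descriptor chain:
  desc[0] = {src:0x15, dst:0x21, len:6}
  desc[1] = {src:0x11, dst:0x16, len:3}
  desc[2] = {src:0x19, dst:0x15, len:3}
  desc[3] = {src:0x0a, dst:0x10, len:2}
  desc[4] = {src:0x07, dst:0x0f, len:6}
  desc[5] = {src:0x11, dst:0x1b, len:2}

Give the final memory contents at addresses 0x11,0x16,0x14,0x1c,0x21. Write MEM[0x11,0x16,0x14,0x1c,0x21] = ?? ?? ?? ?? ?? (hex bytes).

MEM[0x11,0x16,0x14,0x1c,0x21] = 59 fb ac d5 fa

  after D0: wrote 6B at 0x21 = fa59afaabffb
  after D1: wrote 3B at 0x16 = 016955
  after D2: wrote 3B at 0x15 = bffba3
  after D3: wrote 2B at 0x10 = d5b7
  after D4: wrote 6B at 0x0f = 6f0d59d5b7ac
  after D5: wrote 2B at 0x1b = 59d5
query mem[0x11]=0x59, mem[0x16]=0xfb, mem[0x14]=0xac, mem[0x1c]=0xd5, mem[0x21]=0xfa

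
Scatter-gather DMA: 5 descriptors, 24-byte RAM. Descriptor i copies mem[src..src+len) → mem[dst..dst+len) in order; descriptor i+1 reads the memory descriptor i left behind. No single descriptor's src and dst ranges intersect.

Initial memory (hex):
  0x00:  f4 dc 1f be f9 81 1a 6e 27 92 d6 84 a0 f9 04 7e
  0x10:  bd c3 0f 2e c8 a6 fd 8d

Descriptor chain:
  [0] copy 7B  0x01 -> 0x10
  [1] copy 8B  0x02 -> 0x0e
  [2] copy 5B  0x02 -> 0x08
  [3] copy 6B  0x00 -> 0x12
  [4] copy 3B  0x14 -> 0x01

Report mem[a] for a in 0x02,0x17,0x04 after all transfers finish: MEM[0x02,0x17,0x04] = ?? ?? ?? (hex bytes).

D0: mem[0x10..0x16] <- [dc 1f be f9 81 1a 6e]
D1: mem[0x0e..0x15] <- [1f be f9 81 1a 6e 27 92]
D2: mem[0x08..0x0c] <- [1f be f9 81 1a]
D3: mem[0x12..0x17] <- [f4 dc 1f be f9 81]
D4: mem[0x01..0x03] <- [1f be f9]
query mem[0x02]=0xbe, mem[0x17]=0x81, mem[0x04]=0xf9

MEM[0x02,0x17,0x04] = be 81 f9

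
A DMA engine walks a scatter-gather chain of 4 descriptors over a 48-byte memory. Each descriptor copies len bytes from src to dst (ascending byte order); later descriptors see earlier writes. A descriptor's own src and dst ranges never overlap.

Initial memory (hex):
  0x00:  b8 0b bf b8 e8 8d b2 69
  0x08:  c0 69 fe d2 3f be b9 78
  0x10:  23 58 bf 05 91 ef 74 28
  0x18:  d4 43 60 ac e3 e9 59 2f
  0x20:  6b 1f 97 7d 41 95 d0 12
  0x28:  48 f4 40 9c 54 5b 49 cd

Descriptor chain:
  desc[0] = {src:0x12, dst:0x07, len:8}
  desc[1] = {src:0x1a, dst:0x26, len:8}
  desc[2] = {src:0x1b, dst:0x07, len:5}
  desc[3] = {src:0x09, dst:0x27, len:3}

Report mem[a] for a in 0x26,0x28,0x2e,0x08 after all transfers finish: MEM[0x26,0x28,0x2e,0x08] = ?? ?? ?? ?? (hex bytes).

MEM[0x26,0x28,0x2e,0x08] = 60 59 49 e3

#0 dst[0x07+8] := {0xbf,0x05,0x91,0xef,0x74,0x28,0xd4,0x43}
#1 dst[0x26+8] := {0x60,0xac,0xe3,0xe9,0x59,0x2f,0x6b,0x1f}
#2 dst[0x07+5] := {0xac,0xe3,0xe9,0x59,0x2f}
#3 dst[0x27+3] := {0xe9,0x59,0x2f}
query mem[0x26]=0x60, mem[0x28]=0x59, mem[0x2e]=0x49, mem[0x08]=0xe3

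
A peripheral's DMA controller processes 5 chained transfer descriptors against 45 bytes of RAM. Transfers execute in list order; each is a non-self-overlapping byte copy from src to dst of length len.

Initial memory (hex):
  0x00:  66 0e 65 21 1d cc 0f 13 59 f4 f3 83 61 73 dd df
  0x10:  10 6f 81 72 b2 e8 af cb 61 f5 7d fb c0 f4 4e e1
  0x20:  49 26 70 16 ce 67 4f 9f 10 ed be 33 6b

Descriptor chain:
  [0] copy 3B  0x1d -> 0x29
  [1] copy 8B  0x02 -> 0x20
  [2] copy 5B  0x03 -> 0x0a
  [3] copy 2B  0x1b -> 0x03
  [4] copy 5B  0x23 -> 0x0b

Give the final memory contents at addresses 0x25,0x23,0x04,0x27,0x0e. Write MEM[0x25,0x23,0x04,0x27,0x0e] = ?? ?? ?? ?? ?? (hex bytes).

D0: mem[0x29..0x2b] <- [f4 4e e1]
D1: mem[0x20..0x27] <- [65 21 1d cc 0f 13 59 f4]
D2: mem[0x0a..0x0e] <- [21 1d cc 0f 13]
D3: mem[0x03..0x04] <- [fb c0]
D4: mem[0x0b..0x0f] <- [cc 0f 13 59 f4]
query mem[0x25]=0x13, mem[0x23]=0xcc, mem[0x04]=0xc0, mem[0x27]=0xf4, mem[0x0e]=0x59

MEM[0x25,0x23,0x04,0x27,0x0e] = 13 cc c0 f4 59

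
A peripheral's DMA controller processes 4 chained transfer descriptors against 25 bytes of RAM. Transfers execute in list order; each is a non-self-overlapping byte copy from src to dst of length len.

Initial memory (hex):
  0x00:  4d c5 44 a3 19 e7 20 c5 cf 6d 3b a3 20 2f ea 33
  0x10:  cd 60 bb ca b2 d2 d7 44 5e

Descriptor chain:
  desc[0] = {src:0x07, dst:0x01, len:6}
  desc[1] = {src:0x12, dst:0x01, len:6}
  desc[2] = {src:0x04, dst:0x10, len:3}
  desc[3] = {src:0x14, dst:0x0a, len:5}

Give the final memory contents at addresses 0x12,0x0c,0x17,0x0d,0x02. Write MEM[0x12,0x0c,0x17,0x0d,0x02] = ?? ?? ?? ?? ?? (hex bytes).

[0] 0x07->0x01 len=6 : c5 cf 6d 3b a3 20
[1] 0x12->0x01 len=6 : bb ca b2 d2 d7 44
[2] 0x04->0x10 len=3 : d2 d7 44
[3] 0x14->0x0a len=5 : b2 d2 d7 44 5e
query mem[0x12]=0x44, mem[0x0c]=0xd7, mem[0x17]=0x44, mem[0x0d]=0x44, mem[0x02]=0xca

MEM[0x12,0x0c,0x17,0x0d,0x02] = 44 d7 44 44 ca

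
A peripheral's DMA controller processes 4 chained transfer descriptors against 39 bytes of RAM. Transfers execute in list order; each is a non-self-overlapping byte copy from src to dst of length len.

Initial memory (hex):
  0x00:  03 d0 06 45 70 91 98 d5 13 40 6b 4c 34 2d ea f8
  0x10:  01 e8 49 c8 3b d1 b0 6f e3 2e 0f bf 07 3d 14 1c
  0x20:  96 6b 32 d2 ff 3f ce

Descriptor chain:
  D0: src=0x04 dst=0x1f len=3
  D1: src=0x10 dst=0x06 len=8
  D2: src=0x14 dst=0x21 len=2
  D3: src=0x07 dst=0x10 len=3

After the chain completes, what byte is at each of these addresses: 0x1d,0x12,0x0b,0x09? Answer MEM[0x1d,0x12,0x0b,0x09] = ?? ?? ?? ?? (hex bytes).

MEM[0x1d,0x12,0x0b,0x09] = 3d c8 d1 c8

D0: mem[0x1f..0x21] <- [70 91 98]
D1: mem[0x06..0x0d] <- [01 e8 49 c8 3b d1 b0 6f]
D2: mem[0x21..0x22] <- [3b d1]
D3: mem[0x10..0x12] <- [e8 49 c8]
query mem[0x1d]=0x3d, mem[0x12]=0xc8, mem[0x0b]=0xd1, mem[0x09]=0xc8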